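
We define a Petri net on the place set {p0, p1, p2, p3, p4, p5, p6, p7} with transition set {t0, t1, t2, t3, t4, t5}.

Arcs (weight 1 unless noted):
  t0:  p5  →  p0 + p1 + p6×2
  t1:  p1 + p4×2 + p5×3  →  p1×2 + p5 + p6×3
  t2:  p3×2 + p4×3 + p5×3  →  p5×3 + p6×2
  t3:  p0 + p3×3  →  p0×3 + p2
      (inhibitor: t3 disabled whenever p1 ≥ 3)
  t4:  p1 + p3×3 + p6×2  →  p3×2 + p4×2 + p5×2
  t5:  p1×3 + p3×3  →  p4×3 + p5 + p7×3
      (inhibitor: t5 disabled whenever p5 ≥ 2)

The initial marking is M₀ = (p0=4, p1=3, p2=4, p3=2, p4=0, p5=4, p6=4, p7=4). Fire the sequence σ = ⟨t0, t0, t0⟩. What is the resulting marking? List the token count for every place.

(p0=7, p1=6, p2=4, p3=2, p4=0, p5=1, p6=10, p7=4)

step 1: fire t0:  (p0=4, p1=3, p2=4, p3=2, p4=0, p5=4, p6=4, p7=4) → (p0=5, p1=4, p2=4, p3=2, p4=0, p5=3, p6=6, p7=4)
step 2: fire t0:  (p0=5, p1=4, p2=4, p3=2, p4=0, p5=3, p6=6, p7=4) → (p0=6, p1=5, p2=4, p3=2, p4=0, p5=2, p6=8, p7=4)
step 3: fire t0:  (p0=6, p1=5, p2=4, p3=2, p4=0, p5=2, p6=8, p7=4) → (p0=7, p1=6, p2=4, p3=2, p4=0, p5=1, p6=10, p7=4)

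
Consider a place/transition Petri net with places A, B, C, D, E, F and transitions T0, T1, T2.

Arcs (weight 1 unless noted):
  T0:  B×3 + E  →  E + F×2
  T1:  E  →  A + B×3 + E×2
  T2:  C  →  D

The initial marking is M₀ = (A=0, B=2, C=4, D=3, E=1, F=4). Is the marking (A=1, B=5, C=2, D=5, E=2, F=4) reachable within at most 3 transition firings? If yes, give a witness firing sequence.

YES — reachable via ⟨T1, T2, T2⟩ (3 firings)

step 1: fire T1:  (A=0, B=2, C=4, D=3, E=1, F=4) → (A=1, B=5, C=4, D=3, E=2, F=4)
step 2: fire T2:  (A=1, B=5, C=4, D=3, E=2, F=4) → (A=1, B=5, C=3, D=4, E=2, F=4)
step 3: fire T2:  (A=1, B=5, C=3, D=4, E=2, F=4) → (A=1, B=5, C=2, D=5, E=2, F=4)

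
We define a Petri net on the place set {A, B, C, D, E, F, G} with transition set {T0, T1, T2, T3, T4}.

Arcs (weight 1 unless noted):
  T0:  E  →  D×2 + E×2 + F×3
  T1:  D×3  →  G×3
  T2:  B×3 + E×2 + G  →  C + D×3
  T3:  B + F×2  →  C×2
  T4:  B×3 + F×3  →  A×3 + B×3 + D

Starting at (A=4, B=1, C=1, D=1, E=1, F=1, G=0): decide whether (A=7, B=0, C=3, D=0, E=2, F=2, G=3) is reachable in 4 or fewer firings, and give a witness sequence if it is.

depth 0: 1 marking
depth 1: 2 markings reached so far
depth 2: 5 markings reached so far
depth 3: 9 markings reached so far
depth 4: 13 markings reached so far
target is not among the 13 markings reachable within 4 steps

NO — not reachable within 4 firings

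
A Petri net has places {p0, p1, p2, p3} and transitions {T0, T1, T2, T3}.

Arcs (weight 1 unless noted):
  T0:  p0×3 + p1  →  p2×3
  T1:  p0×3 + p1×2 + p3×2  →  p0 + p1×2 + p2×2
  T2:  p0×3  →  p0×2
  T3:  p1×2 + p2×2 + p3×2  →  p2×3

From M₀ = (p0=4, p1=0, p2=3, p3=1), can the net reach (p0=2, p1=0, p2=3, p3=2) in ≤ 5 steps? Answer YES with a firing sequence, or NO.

NO — not reachable within 5 firings

depth 0: 1 marking
depth 1: 2 markings reached so far
depth 2: 3 markings reached so far
depth 3: 3 markings reached so far
(frontier empty at depth 3; search complete)
target is not among the 3 markings reachable within 5 steps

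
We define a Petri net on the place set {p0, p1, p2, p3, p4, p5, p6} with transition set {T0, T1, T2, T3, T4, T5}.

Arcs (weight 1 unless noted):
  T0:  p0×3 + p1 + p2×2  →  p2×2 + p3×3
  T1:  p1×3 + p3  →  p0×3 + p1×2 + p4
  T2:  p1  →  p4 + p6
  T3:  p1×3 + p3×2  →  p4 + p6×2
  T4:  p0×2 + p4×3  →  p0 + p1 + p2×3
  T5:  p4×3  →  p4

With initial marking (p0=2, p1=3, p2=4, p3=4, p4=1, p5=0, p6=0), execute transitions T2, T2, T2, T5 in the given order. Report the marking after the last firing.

step 1: fire T2:  (p0=2, p1=3, p2=4, p3=4, p4=1, p5=0, p6=0) → (p0=2, p1=2, p2=4, p3=4, p4=2, p5=0, p6=1)
step 2: fire T2:  (p0=2, p1=2, p2=4, p3=4, p4=2, p5=0, p6=1) → (p0=2, p1=1, p2=4, p3=4, p4=3, p5=0, p6=2)
step 3: fire T2:  (p0=2, p1=1, p2=4, p3=4, p4=3, p5=0, p6=2) → (p0=2, p1=0, p2=4, p3=4, p4=4, p5=0, p6=3)
step 4: fire T5:  (p0=2, p1=0, p2=4, p3=4, p4=4, p5=0, p6=3) → (p0=2, p1=0, p2=4, p3=4, p4=2, p5=0, p6=3)

(p0=2, p1=0, p2=4, p3=4, p4=2, p5=0, p6=3)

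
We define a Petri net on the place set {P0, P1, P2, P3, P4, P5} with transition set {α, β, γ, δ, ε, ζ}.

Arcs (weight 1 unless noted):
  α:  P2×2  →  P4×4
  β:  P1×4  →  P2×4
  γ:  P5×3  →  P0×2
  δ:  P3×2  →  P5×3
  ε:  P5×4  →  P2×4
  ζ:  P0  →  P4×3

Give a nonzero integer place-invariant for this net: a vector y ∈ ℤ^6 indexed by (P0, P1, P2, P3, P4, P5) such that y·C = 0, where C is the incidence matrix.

y = (P0:3, P1:2, P2:2, P3:3, P4:1, P5:2)

Incidence matrix C (rows=places, cols=transitions):
        α    β    γ    δ    ε    ζ
   P0   0    0    2    0    0   -1
   P1   0   -4    0    0    0    0
   P2  -2    4    0    0    4    0
   P3   0    0    0   -2    0    0
   P4   4    0    0    0    0    3
   P5   0    0   -3    3   -4    0

Candidate y = [3, 2, 2, 3, 1, 2]; check y·C column-wise:
  col α: 3·0 + 2·0 + 2·-2 + 3·0 + 1·4 + 2·0 = 0
  col β: 3·0 + 2·-4 + 2·4 + 3·0 + 1·0 + 2·0 = 0
  col γ: 3·2 + 2·0 + 2·0 + 3·0 + 1·0 + 2·-3 = 0
  col δ: 3·0 + 2·0 + 2·0 + 3·-2 + 1·0 + 2·3 = 0
  col ε: 3·0 + 2·0 + 2·4 + 3·0 + 1·0 + 2·-4 = 0
  col ζ: 3·-1 + 2·0 + 2·0 + 3·0 + 1·3 + 2·0 = 0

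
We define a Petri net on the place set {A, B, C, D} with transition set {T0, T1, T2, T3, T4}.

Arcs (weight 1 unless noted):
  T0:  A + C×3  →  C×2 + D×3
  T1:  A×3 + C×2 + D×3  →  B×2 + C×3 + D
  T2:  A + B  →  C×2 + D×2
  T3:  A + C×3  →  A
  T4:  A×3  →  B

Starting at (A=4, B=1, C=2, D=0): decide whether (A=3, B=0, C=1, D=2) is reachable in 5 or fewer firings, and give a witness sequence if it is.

YES — reachable via ⟨T2, T3⟩ (2 firings)

step 1: fire T2:  (A=4, B=1, C=2, D=0) → (A=3, B=0, C=4, D=2)
step 2: fire T3:  (A=3, B=0, C=4, D=2) → (A=3, B=0, C=1, D=2)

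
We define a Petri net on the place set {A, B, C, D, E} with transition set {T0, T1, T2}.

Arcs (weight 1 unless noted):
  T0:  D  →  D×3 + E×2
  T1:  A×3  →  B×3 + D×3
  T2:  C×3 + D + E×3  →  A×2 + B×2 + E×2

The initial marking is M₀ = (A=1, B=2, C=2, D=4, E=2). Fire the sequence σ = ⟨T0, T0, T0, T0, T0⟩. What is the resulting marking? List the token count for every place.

step 1: fire T0:  (A=1, B=2, C=2, D=4, E=2) → (A=1, B=2, C=2, D=6, E=4)
step 2: fire T0:  (A=1, B=2, C=2, D=6, E=4) → (A=1, B=2, C=2, D=8, E=6)
step 3: fire T0:  (A=1, B=2, C=2, D=8, E=6) → (A=1, B=2, C=2, D=10, E=8)
step 4: fire T0:  (A=1, B=2, C=2, D=10, E=8) → (A=1, B=2, C=2, D=12, E=10)
step 5: fire T0:  (A=1, B=2, C=2, D=12, E=10) → (A=1, B=2, C=2, D=14, E=12)

(A=1, B=2, C=2, D=14, E=12)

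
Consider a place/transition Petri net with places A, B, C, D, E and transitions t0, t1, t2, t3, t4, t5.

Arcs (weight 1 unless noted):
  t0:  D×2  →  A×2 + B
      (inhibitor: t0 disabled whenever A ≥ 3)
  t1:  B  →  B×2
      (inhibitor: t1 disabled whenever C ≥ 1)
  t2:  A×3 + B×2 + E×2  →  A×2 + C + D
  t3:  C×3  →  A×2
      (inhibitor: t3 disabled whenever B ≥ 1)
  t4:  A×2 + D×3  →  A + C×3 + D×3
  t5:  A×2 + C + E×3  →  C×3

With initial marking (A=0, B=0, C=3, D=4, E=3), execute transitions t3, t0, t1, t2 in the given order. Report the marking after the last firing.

(A=3, B=0, C=1, D=3, E=1)

step 1: fire t3:  (A=0, B=0, C=3, D=4, E=3) → (A=2, B=0, C=0, D=4, E=3)
step 2: fire t0:  (A=2, B=0, C=0, D=4, E=3) → (A=4, B=1, C=0, D=2, E=3)
step 3: fire t1:  (A=4, B=1, C=0, D=2, E=3) → (A=4, B=2, C=0, D=2, E=3)
step 4: fire t2:  (A=4, B=2, C=0, D=2, E=3) → (A=3, B=0, C=1, D=3, E=1)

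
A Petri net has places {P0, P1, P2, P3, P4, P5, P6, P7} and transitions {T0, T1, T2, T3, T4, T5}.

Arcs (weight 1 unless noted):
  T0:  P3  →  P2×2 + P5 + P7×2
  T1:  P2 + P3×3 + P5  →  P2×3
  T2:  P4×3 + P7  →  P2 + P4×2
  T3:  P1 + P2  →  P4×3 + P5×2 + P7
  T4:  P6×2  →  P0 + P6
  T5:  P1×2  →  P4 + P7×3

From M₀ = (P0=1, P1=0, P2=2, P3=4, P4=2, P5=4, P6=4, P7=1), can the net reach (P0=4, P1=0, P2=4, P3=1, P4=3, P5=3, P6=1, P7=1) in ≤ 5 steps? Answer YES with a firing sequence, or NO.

depth 0: 1 marking
depth 1: 4 markings reached so far
depth 2: 9 markings reached so far
depth 3: 15 markings reached so far
depth 4: 21 markings reached so far
depth 5: 25 markings reached so far
target is not among the 25 markings reachable within 5 steps

NO — not reachable within 5 firings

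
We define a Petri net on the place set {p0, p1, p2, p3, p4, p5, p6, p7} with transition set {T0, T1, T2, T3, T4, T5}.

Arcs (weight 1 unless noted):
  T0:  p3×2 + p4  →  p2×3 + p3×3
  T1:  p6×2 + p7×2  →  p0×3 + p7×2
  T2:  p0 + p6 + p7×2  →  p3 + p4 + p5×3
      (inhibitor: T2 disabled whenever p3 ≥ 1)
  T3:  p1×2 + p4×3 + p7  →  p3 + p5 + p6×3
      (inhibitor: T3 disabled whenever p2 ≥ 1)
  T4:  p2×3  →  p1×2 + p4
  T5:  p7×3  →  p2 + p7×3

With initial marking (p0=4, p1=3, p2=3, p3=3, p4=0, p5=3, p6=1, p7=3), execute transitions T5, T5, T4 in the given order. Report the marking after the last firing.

step 1: fire T5:  (p0=4, p1=3, p2=3, p3=3, p4=0, p5=3, p6=1, p7=3) → (p0=4, p1=3, p2=4, p3=3, p4=0, p5=3, p6=1, p7=3)
step 2: fire T5:  (p0=4, p1=3, p2=4, p3=3, p4=0, p5=3, p6=1, p7=3) → (p0=4, p1=3, p2=5, p3=3, p4=0, p5=3, p6=1, p7=3)
step 3: fire T4:  (p0=4, p1=3, p2=5, p3=3, p4=0, p5=3, p6=1, p7=3) → (p0=4, p1=5, p2=2, p3=3, p4=1, p5=3, p6=1, p7=3)

(p0=4, p1=5, p2=2, p3=3, p4=1, p5=3, p6=1, p7=3)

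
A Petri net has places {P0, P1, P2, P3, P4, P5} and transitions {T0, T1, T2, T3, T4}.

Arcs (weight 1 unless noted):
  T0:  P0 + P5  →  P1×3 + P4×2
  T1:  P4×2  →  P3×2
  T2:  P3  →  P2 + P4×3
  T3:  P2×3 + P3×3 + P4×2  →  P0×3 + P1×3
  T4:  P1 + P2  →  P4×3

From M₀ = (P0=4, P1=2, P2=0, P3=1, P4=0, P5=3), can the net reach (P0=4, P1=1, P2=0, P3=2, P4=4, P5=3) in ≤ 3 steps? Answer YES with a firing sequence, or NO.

YES — reachable via ⟨T2, T1, T4⟩ (3 firings)

step 1: fire T2:  (P0=4, P1=2, P2=0, P3=1, P4=0, P5=3) → (P0=4, P1=2, P2=1, P3=0, P4=3, P5=3)
step 2: fire T1:  (P0=4, P1=2, P2=1, P3=0, P4=3, P5=3) → (P0=4, P1=2, P2=1, P3=2, P4=1, P5=3)
step 3: fire T4:  (P0=4, P1=2, P2=1, P3=2, P4=1, P5=3) → (P0=4, P1=1, P2=0, P3=2, P4=4, P5=3)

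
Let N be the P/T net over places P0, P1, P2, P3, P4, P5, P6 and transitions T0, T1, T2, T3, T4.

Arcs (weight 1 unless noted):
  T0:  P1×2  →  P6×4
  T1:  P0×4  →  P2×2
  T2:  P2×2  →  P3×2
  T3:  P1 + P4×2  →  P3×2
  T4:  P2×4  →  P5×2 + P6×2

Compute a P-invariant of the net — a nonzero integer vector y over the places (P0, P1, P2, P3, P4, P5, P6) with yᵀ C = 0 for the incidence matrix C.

y = (P0:1, P1:0, P2:2, P3:2, P4:2, P5:4, P6:0)

Incidence matrix C (rows=places, cols=transitions):
       T0   T1   T2   T3   T4
   P0   0   -4    0    0    0
   P1  -2    0    0   -1    0
   P2   0    2   -2    0   -4
   P3   0    0    2    2    0
   P4   0    0    0   -2    0
   P5   0    0    0    0    2
   P6   4    0    0    0    2

Candidate y = [1, 0, 2, 2, 2, 4, 0]; check y·C column-wise:
  col T0: 1·0 + 0·-2 + 2·0 + 2·0 + 2·0 + 4·0 + 0·4 = 0
  col T1: 1·-4 + 2·2 + 2·0 + 2·0 + 4·0 = 0
  col T2: 1·0 + 2·-2 + 2·2 + 2·0 + 4·0 = 0
  col T3: 1·0 + 0·-1 + 2·0 + 2·2 + 2·-2 + 4·0 = 0
  col T4: 1·0 + 2·-4 + 2·0 + 2·0 + 4·2 + 0·2 = 0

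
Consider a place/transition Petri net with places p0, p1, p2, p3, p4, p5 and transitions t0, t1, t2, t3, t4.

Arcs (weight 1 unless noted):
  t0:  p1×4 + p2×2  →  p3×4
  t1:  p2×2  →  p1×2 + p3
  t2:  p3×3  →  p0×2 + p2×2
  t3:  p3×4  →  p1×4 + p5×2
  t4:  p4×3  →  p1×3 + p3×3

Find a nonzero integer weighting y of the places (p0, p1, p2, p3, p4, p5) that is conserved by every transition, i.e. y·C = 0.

y = (p0:1, p1:1, p2:2, p3:2, p4:3, p5:2)

Incidence matrix C (rows=places, cols=transitions):
       t0   t1   t2   t3   t4
   p0   0    0    2    0    0
   p1  -4    2    0    4    3
   p2  -2   -2    2    0    0
   p3   4    1   -3   -4    3
   p4   0    0    0    0   -3
   p5   0    0    0    2    0

Candidate y = [1, 1, 2, 2, 3, 2]; check y·C column-wise:
  col t0: 1·0 + 1·-4 + 2·-2 + 2·4 + 3·0 + 2·0 = 0
  col t1: 1·0 + 1·2 + 2·-2 + 2·1 + 3·0 + 2·0 = 0
  col t2: 1·2 + 1·0 + 2·2 + 2·-3 + 3·0 + 2·0 = 0
  col t3: 1·0 + 1·4 + 2·0 + 2·-4 + 3·0 + 2·2 = 0
  col t4: 1·0 + 1·3 + 2·0 + 2·3 + 3·-3 + 2·0 = 0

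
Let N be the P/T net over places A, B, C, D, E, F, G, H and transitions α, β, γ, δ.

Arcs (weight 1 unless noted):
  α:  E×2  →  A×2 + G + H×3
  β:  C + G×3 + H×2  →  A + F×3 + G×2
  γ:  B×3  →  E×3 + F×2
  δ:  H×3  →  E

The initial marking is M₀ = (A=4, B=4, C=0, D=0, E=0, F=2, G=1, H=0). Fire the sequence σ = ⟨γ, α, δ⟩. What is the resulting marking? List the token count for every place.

(A=6, B=1, C=0, D=0, E=2, F=4, G=2, H=0)

step 1: fire γ:  (A=4, B=4, C=0, D=0, E=0, F=2, G=1, H=0) → (A=4, B=1, C=0, D=0, E=3, F=4, G=1, H=0)
step 2: fire α:  (A=4, B=1, C=0, D=0, E=3, F=4, G=1, H=0) → (A=6, B=1, C=0, D=0, E=1, F=4, G=2, H=3)
step 3: fire δ:  (A=6, B=1, C=0, D=0, E=1, F=4, G=2, H=3) → (A=6, B=1, C=0, D=0, E=2, F=4, G=2, H=0)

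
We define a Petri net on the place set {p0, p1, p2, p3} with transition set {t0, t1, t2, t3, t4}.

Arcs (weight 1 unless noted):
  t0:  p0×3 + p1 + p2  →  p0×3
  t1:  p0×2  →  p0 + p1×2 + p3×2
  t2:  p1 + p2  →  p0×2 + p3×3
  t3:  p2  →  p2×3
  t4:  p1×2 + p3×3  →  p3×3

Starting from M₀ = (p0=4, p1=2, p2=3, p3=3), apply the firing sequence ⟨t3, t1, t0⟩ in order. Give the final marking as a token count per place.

step 1: fire t3:  (p0=4, p1=2, p2=3, p3=3) → (p0=4, p1=2, p2=5, p3=3)
step 2: fire t1:  (p0=4, p1=2, p2=5, p3=3) → (p0=3, p1=4, p2=5, p3=5)
step 3: fire t0:  (p0=3, p1=4, p2=5, p3=5) → (p0=3, p1=3, p2=4, p3=5)

(p0=3, p1=3, p2=4, p3=5)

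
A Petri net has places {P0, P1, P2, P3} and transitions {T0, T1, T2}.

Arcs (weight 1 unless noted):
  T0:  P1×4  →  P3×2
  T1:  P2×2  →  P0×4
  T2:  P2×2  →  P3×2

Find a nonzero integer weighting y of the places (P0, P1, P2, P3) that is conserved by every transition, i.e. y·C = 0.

Incidence matrix C (rows=places, cols=transitions):
       T0   T1   T2
   P0   0    4    0
   P1  -4    0    0
   P2   0   -2   -2
   P3   2    0    2

Candidate y = [1, 1, 2, 2]; check y·C column-wise:
  col T0: 1·0 + 1·-4 + 2·0 + 2·2 = 0
  col T1: 1·4 + 1·0 + 2·-2 + 2·0 = 0
  col T2: 1·0 + 1·0 + 2·-2 + 2·2 = 0

y = (P0:1, P1:1, P2:2, P3:2)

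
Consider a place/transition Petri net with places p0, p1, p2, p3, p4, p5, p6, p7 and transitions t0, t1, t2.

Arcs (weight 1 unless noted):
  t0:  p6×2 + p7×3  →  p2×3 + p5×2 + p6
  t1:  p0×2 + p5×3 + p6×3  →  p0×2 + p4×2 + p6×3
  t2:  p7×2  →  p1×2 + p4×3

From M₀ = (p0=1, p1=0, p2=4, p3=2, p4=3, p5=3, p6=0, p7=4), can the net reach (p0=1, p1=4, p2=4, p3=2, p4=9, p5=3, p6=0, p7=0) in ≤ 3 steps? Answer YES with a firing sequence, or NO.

YES — reachable via ⟨t2, t2⟩ (2 firings)

step 1: fire t2:  (p0=1, p1=0, p2=4, p3=2, p4=3, p5=3, p6=0, p7=4) → (p0=1, p1=2, p2=4, p3=2, p4=6, p5=3, p6=0, p7=2)
step 2: fire t2:  (p0=1, p1=2, p2=4, p3=2, p4=6, p5=3, p6=0, p7=2) → (p0=1, p1=4, p2=4, p3=2, p4=9, p5=3, p6=0, p7=0)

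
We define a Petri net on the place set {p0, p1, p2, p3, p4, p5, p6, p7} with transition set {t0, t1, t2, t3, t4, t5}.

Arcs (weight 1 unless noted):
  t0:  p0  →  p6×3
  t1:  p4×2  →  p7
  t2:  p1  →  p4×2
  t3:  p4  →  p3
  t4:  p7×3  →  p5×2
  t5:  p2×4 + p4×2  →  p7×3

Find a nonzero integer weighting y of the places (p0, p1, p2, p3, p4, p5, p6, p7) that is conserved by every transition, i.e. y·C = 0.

Incidence matrix C (rows=places, cols=transitions):
       t0   t1   t2   t3   t4   t5
   p0  -1    0    0    0    0    0
   p1   0    0   -1    0    0    0
   p2   0    0    0    0    0   -4
   p3   0    0    0    1    0    0
   p4   0   -2    2   -1    0   -2
   p5   0    0    0    0    2    0
   p6   3    0    0    0    0    0
   p7   0    1    0    0   -3    3

Candidate y = [3, 0, 0, 0, 0, 0, 1, 0]; check y·C column-wise:
  col t0: 3·-1 + 1·3 = 0
  col t1: 3·0 + 0·-2 + 1·0 + 0·1 = 0
  col t2: 3·0 + 0·-1 + 0·2 + 1·0 = 0
  col t3: 3·0 + 0·1 + 0·-1 + 1·0 = 0
  col t4: 3·0 + 0·2 + 1·0 + 0·-3 = 0
  col t5: 3·0 + 0·-4 + 0·-2 + 1·0 + 0·3 = 0

y = (p0:3, p1:0, p2:0, p3:0, p4:0, p5:0, p6:1, p7:0)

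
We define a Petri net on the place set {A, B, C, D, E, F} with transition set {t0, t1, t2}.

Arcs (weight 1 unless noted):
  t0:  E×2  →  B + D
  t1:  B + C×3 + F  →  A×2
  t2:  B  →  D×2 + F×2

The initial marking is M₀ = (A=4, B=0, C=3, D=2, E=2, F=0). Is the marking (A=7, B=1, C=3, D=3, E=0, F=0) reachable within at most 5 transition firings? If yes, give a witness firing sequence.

depth 0: 1 marking
depth 1: 2 markings reached so far
depth 2: 3 markings reached so far
depth 3: 3 markings reached so far
(frontier empty at depth 3; search complete)
target is not among the 3 markings reachable within 5 steps

NO — not reachable within 5 firings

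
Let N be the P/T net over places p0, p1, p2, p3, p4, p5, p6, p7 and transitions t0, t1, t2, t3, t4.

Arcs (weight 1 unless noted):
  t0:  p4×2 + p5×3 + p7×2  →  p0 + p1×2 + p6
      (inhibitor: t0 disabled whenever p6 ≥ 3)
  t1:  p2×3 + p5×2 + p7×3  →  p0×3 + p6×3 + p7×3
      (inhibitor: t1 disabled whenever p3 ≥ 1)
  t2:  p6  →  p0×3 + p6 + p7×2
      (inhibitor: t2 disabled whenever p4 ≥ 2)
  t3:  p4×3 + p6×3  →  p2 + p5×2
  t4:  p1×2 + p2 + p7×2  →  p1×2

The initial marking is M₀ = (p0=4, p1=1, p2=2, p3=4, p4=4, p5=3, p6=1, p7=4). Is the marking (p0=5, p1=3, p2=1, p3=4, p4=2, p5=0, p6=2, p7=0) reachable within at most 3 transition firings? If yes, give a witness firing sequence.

YES — reachable via ⟨t0, t4⟩ (2 firings)

step 1: fire t0:  (p0=4, p1=1, p2=2, p3=4, p4=4, p5=3, p6=1, p7=4) → (p0=5, p1=3, p2=2, p3=4, p4=2, p5=0, p6=2, p7=2)
step 2: fire t4:  (p0=5, p1=3, p2=2, p3=4, p4=2, p5=0, p6=2, p7=2) → (p0=5, p1=3, p2=1, p3=4, p4=2, p5=0, p6=2, p7=0)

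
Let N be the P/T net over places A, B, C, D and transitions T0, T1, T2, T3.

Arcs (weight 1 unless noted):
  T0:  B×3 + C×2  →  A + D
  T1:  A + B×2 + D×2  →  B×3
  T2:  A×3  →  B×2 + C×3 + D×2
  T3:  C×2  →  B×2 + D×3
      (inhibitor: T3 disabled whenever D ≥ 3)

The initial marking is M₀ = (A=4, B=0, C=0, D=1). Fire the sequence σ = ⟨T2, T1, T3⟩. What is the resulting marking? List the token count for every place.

(A=0, B=5, C=1, D=4)

step 1: fire T2:  (A=4, B=0, C=0, D=1) → (A=1, B=2, C=3, D=3)
step 2: fire T1:  (A=1, B=2, C=3, D=3) → (A=0, B=3, C=3, D=1)
step 3: fire T3:  (A=0, B=3, C=3, D=1) → (A=0, B=5, C=1, D=4)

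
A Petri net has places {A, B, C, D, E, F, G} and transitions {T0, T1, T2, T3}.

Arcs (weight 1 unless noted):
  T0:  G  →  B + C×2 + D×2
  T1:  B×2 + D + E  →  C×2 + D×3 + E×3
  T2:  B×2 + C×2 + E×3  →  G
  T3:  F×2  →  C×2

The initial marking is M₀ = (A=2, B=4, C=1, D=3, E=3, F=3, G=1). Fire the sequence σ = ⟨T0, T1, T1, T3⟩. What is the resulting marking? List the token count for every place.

(A=2, B=1, C=9, D=9, E=7, F=1, G=0)

step 1: fire T0:  (A=2, B=4, C=1, D=3, E=3, F=3, G=1) → (A=2, B=5, C=3, D=5, E=3, F=3, G=0)
step 2: fire T1:  (A=2, B=5, C=3, D=5, E=3, F=3, G=0) → (A=2, B=3, C=5, D=7, E=5, F=3, G=0)
step 3: fire T1:  (A=2, B=3, C=5, D=7, E=5, F=3, G=0) → (A=2, B=1, C=7, D=9, E=7, F=3, G=0)
step 4: fire T3:  (A=2, B=1, C=7, D=9, E=7, F=3, G=0) → (A=2, B=1, C=9, D=9, E=7, F=1, G=0)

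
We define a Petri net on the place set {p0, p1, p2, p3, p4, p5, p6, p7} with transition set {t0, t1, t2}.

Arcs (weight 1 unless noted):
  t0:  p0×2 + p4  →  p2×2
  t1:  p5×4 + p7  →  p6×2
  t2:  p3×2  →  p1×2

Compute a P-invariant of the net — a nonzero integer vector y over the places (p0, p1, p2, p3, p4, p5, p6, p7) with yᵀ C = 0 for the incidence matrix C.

y = (p0:1, p1:0, p2:1, p3:0, p4:0, p5:0, p6:0, p7:0)

Incidence matrix C (rows=places, cols=transitions):
       t0   t1   t2
   p0  -2    0    0
   p1   0    0    2
   p2   2    0    0
   p3   0    0   -2
   p4  -1    0    0
   p5   0   -4    0
   p6   0    2    0
   p7   0   -1    0

Candidate y = [1, 0, 1, 0, 0, 0, 0, 0]; check y·C column-wise:
  col t0: 1·-2 + 1·2 + 0·-1 = 0
  col t1: 1·0 + 1·0 + 0·-4 + 0·2 + 0·-1 = 0
  col t2: 1·0 + 0·2 + 1·0 + 0·-2 = 0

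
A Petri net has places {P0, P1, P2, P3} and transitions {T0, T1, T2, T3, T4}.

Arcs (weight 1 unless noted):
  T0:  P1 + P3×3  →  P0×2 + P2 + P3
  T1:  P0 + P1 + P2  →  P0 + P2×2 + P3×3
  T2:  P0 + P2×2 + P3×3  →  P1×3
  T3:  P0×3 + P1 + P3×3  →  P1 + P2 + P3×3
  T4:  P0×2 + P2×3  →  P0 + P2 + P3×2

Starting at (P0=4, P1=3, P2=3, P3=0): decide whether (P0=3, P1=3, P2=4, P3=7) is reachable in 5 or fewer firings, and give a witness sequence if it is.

NO — not reachable within 5 firings

depth 0: 1 marking
depth 1: 3 markings reached so far
depth 2: 8 markings reached so far
depth 3: 18 markings reached so far
depth 4: 33 markings reached so far
depth 5: 47 markings reached so far
target is not among the 47 markings reachable within 5 steps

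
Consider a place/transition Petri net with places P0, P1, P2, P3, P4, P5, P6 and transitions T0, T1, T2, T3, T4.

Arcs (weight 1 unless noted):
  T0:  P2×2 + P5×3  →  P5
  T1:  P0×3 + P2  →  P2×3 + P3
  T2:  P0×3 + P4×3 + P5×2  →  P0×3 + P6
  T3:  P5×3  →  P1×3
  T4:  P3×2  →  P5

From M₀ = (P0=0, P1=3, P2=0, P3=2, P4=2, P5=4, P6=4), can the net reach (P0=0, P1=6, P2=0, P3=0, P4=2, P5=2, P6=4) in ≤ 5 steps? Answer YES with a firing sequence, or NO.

step 1: fire T3:  (P0=0, P1=3, P2=0, P3=2, P4=2, P5=4, P6=4) → (P0=0, P1=6, P2=0, P3=2, P4=2, P5=1, P6=4)
step 2: fire T4:  (P0=0, P1=6, P2=0, P3=2, P4=2, P5=1, P6=4) → (P0=0, P1=6, P2=0, P3=0, P4=2, P5=2, P6=4)

YES — reachable via ⟨T3, T4⟩ (2 firings)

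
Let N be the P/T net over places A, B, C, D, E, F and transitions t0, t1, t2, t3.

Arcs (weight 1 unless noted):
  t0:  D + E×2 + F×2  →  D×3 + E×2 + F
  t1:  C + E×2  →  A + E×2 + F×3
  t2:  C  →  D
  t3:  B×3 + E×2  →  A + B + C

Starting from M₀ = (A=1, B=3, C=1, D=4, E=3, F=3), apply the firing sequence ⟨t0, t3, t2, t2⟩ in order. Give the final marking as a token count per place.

(A=2, B=1, C=0, D=8, E=1, F=2)

step 1: fire t0:  (A=1, B=3, C=1, D=4, E=3, F=3) → (A=1, B=3, C=1, D=6, E=3, F=2)
step 2: fire t3:  (A=1, B=3, C=1, D=6, E=3, F=2) → (A=2, B=1, C=2, D=6, E=1, F=2)
step 3: fire t2:  (A=2, B=1, C=2, D=6, E=1, F=2) → (A=2, B=1, C=1, D=7, E=1, F=2)
step 4: fire t2:  (A=2, B=1, C=1, D=7, E=1, F=2) → (A=2, B=1, C=0, D=8, E=1, F=2)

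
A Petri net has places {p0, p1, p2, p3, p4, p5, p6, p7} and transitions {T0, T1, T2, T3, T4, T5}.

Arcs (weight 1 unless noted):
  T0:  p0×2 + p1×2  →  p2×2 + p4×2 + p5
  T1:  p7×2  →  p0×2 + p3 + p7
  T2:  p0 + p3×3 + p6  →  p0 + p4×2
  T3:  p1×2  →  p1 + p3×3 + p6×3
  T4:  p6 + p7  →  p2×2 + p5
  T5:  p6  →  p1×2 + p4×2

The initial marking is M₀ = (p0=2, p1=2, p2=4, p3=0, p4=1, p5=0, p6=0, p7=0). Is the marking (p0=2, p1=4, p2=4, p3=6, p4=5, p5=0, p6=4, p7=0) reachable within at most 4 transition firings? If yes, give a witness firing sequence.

step 1: fire T3:  (p0=2, p1=2, p2=4, p3=0, p4=1, p5=0, p6=0, p7=0) → (p0=2, p1=1, p2=4, p3=3, p4=1, p5=0, p6=3, p7=0)
step 2: fire T5:  (p0=2, p1=1, p2=4, p3=3, p4=1, p5=0, p6=3, p7=0) → (p0=2, p1=3, p2=4, p3=3, p4=3, p5=0, p6=2, p7=0)
step 3: fire T3:  (p0=2, p1=3, p2=4, p3=3, p4=3, p5=0, p6=2, p7=0) → (p0=2, p1=2, p2=4, p3=6, p4=3, p5=0, p6=5, p7=0)
step 4: fire T5:  (p0=2, p1=2, p2=4, p3=6, p4=3, p5=0, p6=5, p7=0) → (p0=2, p1=4, p2=4, p3=6, p4=5, p5=0, p6=4, p7=0)

YES — reachable via ⟨T3, T5, T3, T5⟩ (4 firings)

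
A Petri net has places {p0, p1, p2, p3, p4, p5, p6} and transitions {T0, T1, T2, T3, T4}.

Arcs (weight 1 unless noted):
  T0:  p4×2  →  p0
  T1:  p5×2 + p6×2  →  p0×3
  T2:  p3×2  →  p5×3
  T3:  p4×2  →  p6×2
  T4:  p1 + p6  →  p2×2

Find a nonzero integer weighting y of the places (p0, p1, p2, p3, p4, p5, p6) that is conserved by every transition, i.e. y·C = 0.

Incidence matrix C (rows=places, cols=transitions):
       T0   T1   T2   T3   T4
   p0   1    3    0    0    0
   p1   0    0    0    0   -1
   p2   0    0    0    0    2
   p3   0    0   -2    0    0
   p4  -2    0    0   -2    0
   p5   0   -2    3    0    0
   p6   0   -2    0    2   -1

Candidate y = [0, 2, 1, 0, 0, 0, 0]; check y·C column-wise:
  col T0: 0·1 + 2·0 + 1·0 + 0·-2 = 0
  col T1: 0·3 + 2·0 + 1·0 + 0·-2 + 0·-2 = 0
  col T2: 2·0 + 1·0 + 0·-2 + 0·3 = 0
  col T3: 2·0 + 1·0 + 0·-2 + 0·2 = 0
  col T4: 2·-1 + 1·2 + 0·-1 = 0

y = (p0:0, p1:2, p2:1, p3:0, p4:0, p5:0, p6:0)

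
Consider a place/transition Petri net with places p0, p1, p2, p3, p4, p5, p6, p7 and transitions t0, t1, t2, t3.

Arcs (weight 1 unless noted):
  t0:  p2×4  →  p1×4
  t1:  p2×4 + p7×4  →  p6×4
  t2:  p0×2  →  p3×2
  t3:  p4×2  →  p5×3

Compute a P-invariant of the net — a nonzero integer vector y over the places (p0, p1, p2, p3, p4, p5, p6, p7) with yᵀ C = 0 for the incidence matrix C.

y = (p0:1, p1:0, p2:0, p3:1, p4:0, p5:0, p6:0, p7:0)

Incidence matrix C (rows=places, cols=transitions):
       t0   t1   t2   t3
   p0   0    0   -2    0
   p1   4    0    0    0
   p2  -4   -4    0    0
   p3   0    0    2    0
   p4   0    0    0   -2
   p5   0    0    0    3
   p6   0    4    0    0
   p7   0   -4    0    0

Candidate y = [1, 0, 0, 1, 0, 0, 0, 0]; check y·C column-wise:
  col t0: 1·0 + 0·4 + 0·-4 + 1·0 = 0
  col t1: 1·0 + 0·-4 + 1·0 + 0·4 + 0·-4 = 0
  col t2: 1·-2 + 1·2 = 0
  col t3: 1·0 + 1·0 + 0·-2 + 0·3 = 0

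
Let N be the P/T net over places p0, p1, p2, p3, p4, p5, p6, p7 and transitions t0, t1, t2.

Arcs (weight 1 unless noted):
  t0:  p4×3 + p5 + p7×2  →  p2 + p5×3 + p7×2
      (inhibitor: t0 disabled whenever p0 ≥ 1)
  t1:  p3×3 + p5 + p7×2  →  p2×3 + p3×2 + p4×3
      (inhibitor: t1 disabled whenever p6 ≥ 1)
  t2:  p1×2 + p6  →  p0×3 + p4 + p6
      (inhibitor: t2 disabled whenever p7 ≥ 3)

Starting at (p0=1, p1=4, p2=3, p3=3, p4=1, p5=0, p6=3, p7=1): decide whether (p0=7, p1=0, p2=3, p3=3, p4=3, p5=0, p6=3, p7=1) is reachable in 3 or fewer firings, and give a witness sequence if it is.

YES — reachable via ⟨t2, t2⟩ (2 firings)

step 1: fire t2:  (p0=1, p1=4, p2=3, p3=3, p4=1, p5=0, p6=3, p7=1) → (p0=4, p1=2, p2=3, p3=3, p4=2, p5=0, p6=3, p7=1)
step 2: fire t2:  (p0=4, p1=2, p2=3, p3=3, p4=2, p5=0, p6=3, p7=1) → (p0=7, p1=0, p2=3, p3=3, p4=3, p5=0, p6=3, p7=1)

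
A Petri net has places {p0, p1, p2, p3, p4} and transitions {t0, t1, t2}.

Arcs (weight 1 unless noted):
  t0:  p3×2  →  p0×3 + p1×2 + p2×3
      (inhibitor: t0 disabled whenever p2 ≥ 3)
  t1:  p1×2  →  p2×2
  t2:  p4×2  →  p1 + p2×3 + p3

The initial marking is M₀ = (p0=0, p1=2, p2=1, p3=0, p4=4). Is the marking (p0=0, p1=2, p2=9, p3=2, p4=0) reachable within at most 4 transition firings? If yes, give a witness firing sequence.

YES — reachable via ⟨t1, t2, t2⟩ (3 firings)

step 1: fire t1:  (p0=0, p1=2, p2=1, p3=0, p4=4) → (p0=0, p1=0, p2=3, p3=0, p4=4)
step 2: fire t2:  (p0=0, p1=0, p2=3, p3=0, p4=4) → (p0=0, p1=1, p2=6, p3=1, p4=2)
step 3: fire t2:  (p0=0, p1=1, p2=6, p3=1, p4=2) → (p0=0, p1=2, p2=9, p3=2, p4=0)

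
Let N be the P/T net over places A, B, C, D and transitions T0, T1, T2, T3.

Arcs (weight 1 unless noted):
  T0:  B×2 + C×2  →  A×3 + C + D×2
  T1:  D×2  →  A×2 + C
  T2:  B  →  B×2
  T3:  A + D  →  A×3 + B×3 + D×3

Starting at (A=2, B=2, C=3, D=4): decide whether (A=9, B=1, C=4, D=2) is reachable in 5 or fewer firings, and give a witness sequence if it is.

step 1: fire T1:  (A=2, B=2, C=3, D=4) → (A=4, B=2, C=4, D=2)
step 2: fire T1:  (A=4, B=2, C=4, D=2) → (A=6, B=2, C=5, D=0)
step 3: fire T2:  (A=6, B=2, C=5, D=0) → (A=6, B=3, C=5, D=0)
step 4: fire T0:  (A=6, B=3, C=5, D=0) → (A=9, B=1, C=4, D=2)

YES — reachable via ⟨T1, T1, T2, T0⟩ (4 firings)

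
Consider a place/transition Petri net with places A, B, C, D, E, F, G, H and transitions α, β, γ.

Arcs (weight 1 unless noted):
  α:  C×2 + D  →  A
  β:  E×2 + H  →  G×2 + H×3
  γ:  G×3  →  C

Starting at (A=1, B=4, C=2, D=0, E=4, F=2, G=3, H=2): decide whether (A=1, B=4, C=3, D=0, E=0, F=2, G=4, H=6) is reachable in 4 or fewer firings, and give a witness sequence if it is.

step 1: fire β:  (A=1, B=4, C=2, D=0, E=4, F=2, G=3, H=2) → (A=1, B=4, C=2, D=0, E=2, F=2, G=5, H=4)
step 2: fire β:  (A=1, B=4, C=2, D=0, E=2, F=2, G=5, H=4) → (A=1, B=4, C=2, D=0, E=0, F=2, G=7, H=6)
step 3: fire γ:  (A=1, B=4, C=2, D=0, E=0, F=2, G=7, H=6) → (A=1, B=4, C=3, D=0, E=0, F=2, G=4, H=6)

YES — reachable via ⟨β, β, γ⟩ (3 firings)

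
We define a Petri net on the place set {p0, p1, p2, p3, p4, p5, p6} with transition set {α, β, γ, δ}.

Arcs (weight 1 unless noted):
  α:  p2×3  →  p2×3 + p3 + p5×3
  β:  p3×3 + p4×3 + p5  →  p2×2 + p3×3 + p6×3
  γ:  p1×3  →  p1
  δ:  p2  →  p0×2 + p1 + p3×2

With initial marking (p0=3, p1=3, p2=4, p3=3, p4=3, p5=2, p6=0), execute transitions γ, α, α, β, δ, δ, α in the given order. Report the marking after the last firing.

(p0=7, p1=3, p2=4, p3=10, p4=0, p5=10, p6=3)

step 1: fire γ:  (p0=3, p1=3, p2=4, p3=3, p4=3, p5=2, p6=0) → (p0=3, p1=1, p2=4, p3=3, p4=3, p5=2, p6=0)
step 2: fire α:  (p0=3, p1=1, p2=4, p3=3, p4=3, p5=2, p6=0) → (p0=3, p1=1, p2=4, p3=4, p4=3, p5=5, p6=0)
step 3: fire α:  (p0=3, p1=1, p2=4, p3=4, p4=3, p5=5, p6=0) → (p0=3, p1=1, p2=4, p3=5, p4=3, p5=8, p6=0)
step 4: fire β:  (p0=3, p1=1, p2=4, p3=5, p4=3, p5=8, p6=0) → (p0=3, p1=1, p2=6, p3=5, p4=0, p5=7, p6=3)
step 5: fire δ:  (p0=3, p1=1, p2=6, p3=5, p4=0, p5=7, p6=3) → (p0=5, p1=2, p2=5, p3=7, p4=0, p5=7, p6=3)
step 6: fire δ:  (p0=5, p1=2, p2=5, p3=7, p4=0, p5=7, p6=3) → (p0=7, p1=3, p2=4, p3=9, p4=0, p5=7, p6=3)
step 7: fire α:  (p0=7, p1=3, p2=4, p3=9, p4=0, p5=7, p6=3) → (p0=7, p1=3, p2=4, p3=10, p4=0, p5=10, p6=3)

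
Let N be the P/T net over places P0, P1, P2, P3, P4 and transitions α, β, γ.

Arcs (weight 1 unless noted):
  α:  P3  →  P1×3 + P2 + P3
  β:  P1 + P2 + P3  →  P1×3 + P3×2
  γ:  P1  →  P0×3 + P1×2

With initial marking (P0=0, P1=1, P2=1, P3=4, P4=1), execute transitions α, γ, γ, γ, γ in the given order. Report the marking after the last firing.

step 1: fire α:  (P0=0, P1=1, P2=1, P3=4, P4=1) → (P0=0, P1=4, P2=2, P3=4, P4=1)
step 2: fire γ:  (P0=0, P1=4, P2=2, P3=4, P4=1) → (P0=3, P1=5, P2=2, P3=4, P4=1)
step 3: fire γ:  (P0=3, P1=5, P2=2, P3=4, P4=1) → (P0=6, P1=6, P2=2, P3=4, P4=1)
step 4: fire γ:  (P0=6, P1=6, P2=2, P3=4, P4=1) → (P0=9, P1=7, P2=2, P3=4, P4=1)
step 5: fire γ:  (P0=9, P1=7, P2=2, P3=4, P4=1) → (P0=12, P1=8, P2=2, P3=4, P4=1)

(P0=12, P1=8, P2=2, P3=4, P4=1)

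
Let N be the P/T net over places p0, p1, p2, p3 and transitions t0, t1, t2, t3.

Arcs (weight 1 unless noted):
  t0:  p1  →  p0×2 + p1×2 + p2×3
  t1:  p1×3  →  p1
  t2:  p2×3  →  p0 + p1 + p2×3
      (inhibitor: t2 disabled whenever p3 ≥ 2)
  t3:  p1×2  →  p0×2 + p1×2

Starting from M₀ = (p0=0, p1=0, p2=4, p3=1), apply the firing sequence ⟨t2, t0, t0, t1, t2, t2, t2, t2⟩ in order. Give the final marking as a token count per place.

step 1: fire t2:  (p0=0, p1=0, p2=4, p3=1) → (p0=1, p1=1, p2=4, p3=1)
step 2: fire t0:  (p0=1, p1=1, p2=4, p3=1) → (p0=3, p1=2, p2=7, p3=1)
step 3: fire t0:  (p0=3, p1=2, p2=7, p3=1) → (p0=5, p1=3, p2=10, p3=1)
step 4: fire t1:  (p0=5, p1=3, p2=10, p3=1) → (p0=5, p1=1, p2=10, p3=1)
step 5: fire t2:  (p0=5, p1=1, p2=10, p3=1) → (p0=6, p1=2, p2=10, p3=1)
step 6: fire t2:  (p0=6, p1=2, p2=10, p3=1) → (p0=7, p1=3, p2=10, p3=1)
step 7: fire t2:  (p0=7, p1=3, p2=10, p3=1) → (p0=8, p1=4, p2=10, p3=1)
step 8: fire t2:  (p0=8, p1=4, p2=10, p3=1) → (p0=9, p1=5, p2=10, p3=1)

(p0=9, p1=5, p2=10, p3=1)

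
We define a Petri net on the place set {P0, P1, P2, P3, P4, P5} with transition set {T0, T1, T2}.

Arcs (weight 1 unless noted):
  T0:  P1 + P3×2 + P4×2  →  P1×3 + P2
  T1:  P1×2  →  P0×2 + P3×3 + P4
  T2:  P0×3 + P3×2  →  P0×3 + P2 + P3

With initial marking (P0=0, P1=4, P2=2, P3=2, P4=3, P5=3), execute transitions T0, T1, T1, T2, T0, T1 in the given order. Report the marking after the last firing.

step 1: fire T0:  (P0=0, P1=4, P2=2, P3=2, P4=3, P5=3) → (P0=0, P1=6, P2=3, P3=0, P4=1, P5=3)
step 2: fire T1:  (P0=0, P1=6, P2=3, P3=0, P4=1, P5=3) → (P0=2, P1=4, P2=3, P3=3, P4=2, P5=3)
step 3: fire T1:  (P0=2, P1=4, P2=3, P3=3, P4=2, P5=3) → (P0=4, P1=2, P2=3, P3=6, P4=3, P5=3)
step 4: fire T2:  (P0=4, P1=2, P2=3, P3=6, P4=3, P5=3) → (P0=4, P1=2, P2=4, P3=5, P4=3, P5=3)
step 5: fire T0:  (P0=4, P1=2, P2=4, P3=5, P4=3, P5=3) → (P0=4, P1=4, P2=5, P3=3, P4=1, P5=3)
step 6: fire T1:  (P0=4, P1=4, P2=5, P3=3, P4=1, P5=3) → (P0=6, P1=2, P2=5, P3=6, P4=2, P5=3)

(P0=6, P1=2, P2=5, P3=6, P4=2, P5=3)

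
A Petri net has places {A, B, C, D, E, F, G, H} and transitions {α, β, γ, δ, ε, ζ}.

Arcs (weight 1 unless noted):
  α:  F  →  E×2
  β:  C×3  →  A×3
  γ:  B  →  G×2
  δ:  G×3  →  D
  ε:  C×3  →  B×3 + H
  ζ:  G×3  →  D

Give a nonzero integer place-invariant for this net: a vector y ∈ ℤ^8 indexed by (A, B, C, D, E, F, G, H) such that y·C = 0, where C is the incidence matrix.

Incidence matrix C (rows=places, cols=transitions):
        α    β    γ    δ    ε    ζ
    A   0    3    0    0    0    0
    B   0    0   -1    0    3    0
    C   0   -3    0    0   -3    0
    D   0    0    0    1    0    1
    E   2    0    0    0    0    0
    F  -1    0    0    0    0    0
    G   0    0    2   -3    0   -3
    H   0    0    0    0    1    0

Candidate y = [0, 0, 0, 0, 1, 2, 0, 0]; check y·C column-wise:
  col α: 1·2 + 2·-1 = 0
  col β: 0·3 + 0·-3 + 1·0 + 2·0 = 0
  col γ: 0·-1 + 1·0 + 2·0 + 0·2 = 0
  col δ: 0·1 + 1·0 + 2·0 + 0·-3 = 0
  col ε: 0·3 + 0·-3 + 1·0 + 2·0 + 0·1 = 0
  col ζ: 0·1 + 1·0 + 2·0 + 0·-3 = 0

y = (A:0, B:0, C:0, D:0, E:1, F:2, G:0, H:0)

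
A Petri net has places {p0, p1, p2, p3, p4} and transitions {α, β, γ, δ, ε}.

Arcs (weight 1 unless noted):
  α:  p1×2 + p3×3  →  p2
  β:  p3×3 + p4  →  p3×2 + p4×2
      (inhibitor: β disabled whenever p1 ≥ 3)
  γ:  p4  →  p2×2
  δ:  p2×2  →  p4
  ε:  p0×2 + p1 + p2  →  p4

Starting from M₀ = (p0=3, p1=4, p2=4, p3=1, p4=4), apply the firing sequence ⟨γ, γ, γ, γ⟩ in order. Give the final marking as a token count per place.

(p0=3, p1=4, p2=12, p3=1, p4=0)

step 1: fire γ:  (p0=3, p1=4, p2=4, p3=1, p4=4) → (p0=3, p1=4, p2=6, p3=1, p4=3)
step 2: fire γ:  (p0=3, p1=4, p2=6, p3=1, p4=3) → (p0=3, p1=4, p2=8, p3=1, p4=2)
step 3: fire γ:  (p0=3, p1=4, p2=8, p3=1, p4=2) → (p0=3, p1=4, p2=10, p3=1, p4=1)
step 4: fire γ:  (p0=3, p1=4, p2=10, p3=1, p4=1) → (p0=3, p1=4, p2=12, p3=1, p4=0)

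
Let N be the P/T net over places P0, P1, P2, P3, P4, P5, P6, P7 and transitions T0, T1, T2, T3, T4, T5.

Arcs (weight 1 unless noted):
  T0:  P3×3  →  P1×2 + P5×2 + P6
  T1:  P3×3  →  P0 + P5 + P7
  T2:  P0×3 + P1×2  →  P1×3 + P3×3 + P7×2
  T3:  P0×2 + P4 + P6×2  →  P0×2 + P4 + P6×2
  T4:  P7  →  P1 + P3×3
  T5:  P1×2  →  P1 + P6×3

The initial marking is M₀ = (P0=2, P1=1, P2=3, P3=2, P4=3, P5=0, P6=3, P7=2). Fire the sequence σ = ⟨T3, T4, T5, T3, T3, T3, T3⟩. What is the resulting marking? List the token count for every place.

(P0=2, P1=1, P2=3, P3=5, P4=3, P5=0, P6=6, P7=1)

step 1: fire T3:  (P0=2, P1=1, P2=3, P3=2, P4=3, P5=0, P6=3, P7=2) → (P0=2, P1=1, P2=3, P3=2, P4=3, P5=0, P6=3, P7=2)
step 2: fire T4:  (P0=2, P1=1, P2=3, P3=2, P4=3, P5=0, P6=3, P7=2) → (P0=2, P1=2, P2=3, P3=5, P4=3, P5=0, P6=3, P7=1)
step 3: fire T5:  (P0=2, P1=2, P2=3, P3=5, P4=3, P5=0, P6=3, P7=1) → (P0=2, P1=1, P2=3, P3=5, P4=3, P5=0, P6=6, P7=1)
step 4: fire T3:  (P0=2, P1=1, P2=3, P3=5, P4=3, P5=0, P6=6, P7=1) → (P0=2, P1=1, P2=3, P3=5, P4=3, P5=0, P6=6, P7=1)
step 5: fire T3:  (P0=2, P1=1, P2=3, P3=5, P4=3, P5=0, P6=6, P7=1) → (P0=2, P1=1, P2=3, P3=5, P4=3, P5=0, P6=6, P7=1)
step 6: fire T3:  (P0=2, P1=1, P2=3, P3=5, P4=3, P5=0, P6=6, P7=1) → (P0=2, P1=1, P2=3, P3=5, P4=3, P5=0, P6=6, P7=1)
step 7: fire T3:  (P0=2, P1=1, P2=3, P3=5, P4=3, P5=0, P6=6, P7=1) → (P0=2, P1=1, P2=3, P3=5, P4=3, P5=0, P6=6, P7=1)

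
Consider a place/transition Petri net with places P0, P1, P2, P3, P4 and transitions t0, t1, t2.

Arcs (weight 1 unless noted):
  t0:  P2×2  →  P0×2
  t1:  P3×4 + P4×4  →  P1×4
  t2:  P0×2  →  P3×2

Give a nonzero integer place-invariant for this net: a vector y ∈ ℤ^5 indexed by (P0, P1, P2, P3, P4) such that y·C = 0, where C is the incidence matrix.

Incidence matrix C (rows=places, cols=transitions):
       t0   t1   t2
   P0   2    0   -2
   P1   0    4    0
   P2  -2    0    0
   P3   0   -4    2
   P4   0   -4    0

Candidate y = [1, 1, 1, 1, 0]; check y·C column-wise:
  col t0: 1·2 + 1·0 + 1·-2 + 1·0 = 0
  col t1: 1·0 + 1·4 + 1·0 + 1·-4 + 0·-4 = 0
  col t2: 1·-2 + 1·0 + 1·0 + 1·2 = 0

y = (P0:1, P1:1, P2:1, P3:1, P4:0)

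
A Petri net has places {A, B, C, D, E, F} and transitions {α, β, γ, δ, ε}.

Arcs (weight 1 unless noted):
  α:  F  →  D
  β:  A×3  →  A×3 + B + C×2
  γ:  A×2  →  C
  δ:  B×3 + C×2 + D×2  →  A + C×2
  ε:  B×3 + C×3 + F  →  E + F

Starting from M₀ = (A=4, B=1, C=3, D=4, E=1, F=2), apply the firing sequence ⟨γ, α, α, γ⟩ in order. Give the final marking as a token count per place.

step 1: fire γ:  (A=4, B=1, C=3, D=4, E=1, F=2) → (A=2, B=1, C=4, D=4, E=1, F=2)
step 2: fire α:  (A=2, B=1, C=4, D=4, E=1, F=2) → (A=2, B=1, C=4, D=5, E=1, F=1)
step 3: fire α:  (A=2, B=1, C=4, D=5, E=1, F=1) → (A=2, B=1, C=4, D=6, E=1, F=0)
step 4: fire γ:  (A=2, B=1, C=4, D=6, E=1, F=0) → (A=0, B=1, C=5, D=6, E=1, F=0)

(A=0, B=1, C=5, D=6, E=1, F=0)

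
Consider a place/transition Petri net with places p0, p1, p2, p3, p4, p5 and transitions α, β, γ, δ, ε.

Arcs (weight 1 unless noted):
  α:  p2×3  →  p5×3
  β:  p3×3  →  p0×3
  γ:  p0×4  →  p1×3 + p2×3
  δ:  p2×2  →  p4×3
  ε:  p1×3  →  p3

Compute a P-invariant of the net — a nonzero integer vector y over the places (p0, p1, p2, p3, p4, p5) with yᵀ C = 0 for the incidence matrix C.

y = (p0:3, p1:1, p2:3, p3:3, p4:2, p5:3)

Incidence matrix C (rows=places, cols=transitions):
        α    β    γ    δ    ε
   p0   0    3   -4    0    0
   p1   0    0    3    0   -3
   p2  -3    0    3   -2    0
   p3   0   -3    0    0    1
   p4   0    0    0    3    0
   p5   3    0    0    0    0

Candidate y = [3, 1, 3, 3, 2, 3]; check y·C column-wise:
  col α: 3·0 + 1·0 + 3·-3 + 3·0 + 2·0 + 3·3 = 0
  col β: 3·3 + 1·0 + 3·0 + 3·-3 + 2·0 + 3·0 = 0
  col γ: 3·-4 + 1·3 + 3·3 + 3·0 + 2·0 + 3·0 = 0
  col δ: 3·0 + 1·0 + 3·-2 + 3·0 + 2·3 + 3·0 = 0
  col ε: 3·0 + 1·-3 + 3·0 + 3·1 + 2·0 + 3·0 = 0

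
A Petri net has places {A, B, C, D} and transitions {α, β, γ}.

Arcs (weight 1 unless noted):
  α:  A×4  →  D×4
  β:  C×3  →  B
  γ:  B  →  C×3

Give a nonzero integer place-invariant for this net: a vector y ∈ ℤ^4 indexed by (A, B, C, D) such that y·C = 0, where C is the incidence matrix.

Incidence matrix C (rows=places, cols=transitions):
        α    β    γ
    A  -4    0    0
    B   0    1   -1
    C   0   -3    3
    D   4    0    0

Candidate y = [0, 3, 1, 0]; check y·C column-wise:
  col α: 0·-4 + 3·0 + 1·0 + 0·4 = 0
  col β: 3·1 + 1·-3 = 0
  col γ: 3·-1 + 1·3 = 0

y = (A:0, B:3, C:1, D:0)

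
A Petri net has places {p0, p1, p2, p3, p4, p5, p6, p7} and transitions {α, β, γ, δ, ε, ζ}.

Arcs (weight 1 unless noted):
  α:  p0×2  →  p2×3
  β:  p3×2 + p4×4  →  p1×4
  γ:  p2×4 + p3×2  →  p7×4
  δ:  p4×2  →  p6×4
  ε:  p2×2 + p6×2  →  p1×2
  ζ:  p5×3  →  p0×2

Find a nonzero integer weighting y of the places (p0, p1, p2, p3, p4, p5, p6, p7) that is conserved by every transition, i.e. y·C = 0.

Incidence matrix C (rows=places, cols=transitions):
        α    β    γ    δ    ε    ζ
   p0  -2    0    0    0    0    2
   p1   0    4    0    0    2    0
   p2   3    0   -4    0   -2    0
   p3   0   -2   -2    0    0    0
   p4   0   -4    0   -2    0    0
   p5   0    0    0    0    0   -3
   p6   0    0    0    4   -2    0
   p7   0    0    4    0    0    0

Candidate y = [3, 6, 2, -4, 8, 2, 4, 0]; check y·C column-wise:
  col α: 3·-2 + 6·0 + 2·3 + -4·0 + 8·0 + 2·0 + 4·0 = 0
  col β: 3·0 + 6·4 + 2·0 + -4·-2 + 8·-4 + 2·0 + 4·0 = 0
  col γ: 3·0 + 6·0 + 2·-4 + -4·-2 + 8·0 + 2·0 + 4·0 + 0·4 = 0
  col δ: 3·0 + 6·0 + 2·0 + -4·0 + 8·-2 + 2·0 + 4·4 = 0
  col ε: 3·0 + 6·2 + 2·-2 + -4·0 + 8·0 + 2·0 + 4·-2 = 0
  col ζ: 3·2 + 6·0 + 2·0 + -4·0 + 8·0 + 2·-3 + 4·0 = 0

y = (p0:3, p1:6, p2:2, p3:-4, p4:8, p5:2, p6:4, p7:0)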